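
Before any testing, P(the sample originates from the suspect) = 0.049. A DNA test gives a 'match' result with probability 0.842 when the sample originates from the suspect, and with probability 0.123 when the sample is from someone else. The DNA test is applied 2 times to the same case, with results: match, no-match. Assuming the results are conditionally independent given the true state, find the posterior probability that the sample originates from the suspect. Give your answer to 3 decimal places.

With H the event that the sample originates from the suspect, the joint likelihood of the observed sequence is P(data|H) = 0.842·0.158 = 0.13304 and P(data|¬H) = 0.123·0.877 = 0.10787.
Bayes: P(H|data) = 0.049·0.13304 / (0.049·0.13304 + 0.951·0.10787) = 0.0065188/0.10910 = 0.0597.

Posterior P(H) ≈ 0.060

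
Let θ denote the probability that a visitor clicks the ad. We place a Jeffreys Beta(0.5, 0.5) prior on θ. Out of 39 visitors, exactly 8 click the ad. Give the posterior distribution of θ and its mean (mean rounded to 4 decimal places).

Posterior: Beta(8.5, 31.5); mean ≈ 0.2125

Observing 8 successes and 31 failures updates Beta(0.5, 0.5) by adding the success and failure counts to the two shape parameters: α = 0.5+8 = 8.5, β = 0.5+31 = 31.5.
Posterior mean = α/(α+β) = 8.5/40 = 0.2125.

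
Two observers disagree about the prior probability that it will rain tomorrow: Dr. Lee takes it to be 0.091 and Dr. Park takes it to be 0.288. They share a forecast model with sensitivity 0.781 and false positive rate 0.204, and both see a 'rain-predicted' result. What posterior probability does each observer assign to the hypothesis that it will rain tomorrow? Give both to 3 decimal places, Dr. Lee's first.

The likelihood ratio for a 'rain-predicted' result is 0.781/0.204 = 3.8284.
Dr. Lee: prior odds 0.091/0.909 = 0.10011; posterior odds 0.38326; posterior probability 0.277.
Dr. Park: prior odds 0.288/0.712 = 0.40449; posterior odds 1.5486; posterior probability 0.608.

Dr. Lee: 0.277; Dr. Park: 0.608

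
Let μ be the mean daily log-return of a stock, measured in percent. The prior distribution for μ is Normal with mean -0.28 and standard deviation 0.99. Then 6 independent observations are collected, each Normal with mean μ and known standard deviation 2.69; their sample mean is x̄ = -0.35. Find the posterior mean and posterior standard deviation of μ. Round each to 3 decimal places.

With known σ, the Normal prior is conjugate. Weight on the data is w = (n/σ²)/(n/σ² + 1/τ₀²) = 0.829176/(0.829176+1.02030) = 0.44833.
Posterior mean = w·x̄ + (1−w)·μ₀ = 0.44833·-0.35 + 0.55167·-0.28 = -0.311. Posterior variance = 1/(0.829176+1.02030) = 0.540693, so SD = 0.735.

Posterior mean ≈ -0.311; posterior SD ≈ 0.735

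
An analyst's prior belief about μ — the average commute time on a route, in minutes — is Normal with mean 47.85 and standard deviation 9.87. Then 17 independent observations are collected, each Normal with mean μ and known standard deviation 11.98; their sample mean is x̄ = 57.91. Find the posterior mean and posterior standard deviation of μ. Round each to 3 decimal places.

Prior precision 1/τ₀² = 1/9.87² = 0.0102652; data precision n/σ² = 17/11.98² = 0.118450.
Posterior precision = 0.0102652 + 0.118450 = 0.128715, giving posterior SD = 1/√0.128715 = 2.787.
Posterior mean = (0.0102652·47.85 + 0.118450·57.91) / 0.128715 = 57.108.

Posterior mean ≈ 57.108; posterior SD ≈ 2.787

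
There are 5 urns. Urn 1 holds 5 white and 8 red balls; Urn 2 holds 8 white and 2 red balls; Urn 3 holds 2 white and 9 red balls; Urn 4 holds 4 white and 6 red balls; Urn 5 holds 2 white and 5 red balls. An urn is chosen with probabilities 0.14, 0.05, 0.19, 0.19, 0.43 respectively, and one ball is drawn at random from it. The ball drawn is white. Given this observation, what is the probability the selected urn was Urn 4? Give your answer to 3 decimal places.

P(white|Urn 1) = 0.3846; P(white|Urn 2) = 0.8; P(white|Urn 3) = 0.1818; P(white|Urn 4) = 0.4; P(white|Urn 5) = 0.2857.
Prior × likelihood for each source: 0.14·0.3846=0.05385, 0.05·0.8=0.04000, 0.19·0.1818=0.03455, 0.19·0.4=0.07600, 0.43·0.2857=0.1229. Summing gives P(white) = 0.32725.
P(Urn 4 | white) = 0.07600 / 0.32725 = 0.232.

Posterior probability ≈ 0.232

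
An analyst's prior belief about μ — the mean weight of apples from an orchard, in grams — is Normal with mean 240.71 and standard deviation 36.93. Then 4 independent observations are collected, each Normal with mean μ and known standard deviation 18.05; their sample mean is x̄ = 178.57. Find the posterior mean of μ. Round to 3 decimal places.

Posterior mean ≈ 182.072

With known σ, the Normal prior is conjugate. Weight on the data is w = (n/σ²)/(n/σ² + 1/τ₀²) = 0.0122774/(0.0122774+0.00073323) = 0.94364.
Posterior mean = w·x̄ + (1−w)·μ₀ = 0.94364·178.57 + 0.056356·240.71 = 182.072.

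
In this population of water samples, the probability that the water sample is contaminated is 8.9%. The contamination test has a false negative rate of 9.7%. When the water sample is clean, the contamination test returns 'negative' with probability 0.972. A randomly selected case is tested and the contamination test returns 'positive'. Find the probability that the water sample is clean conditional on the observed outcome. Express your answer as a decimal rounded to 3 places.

Write H for 'the water sample is contaminated'. Prior odds H:¬H = 0.089/0.911 = 0.097695. For the 'positive' outcome, the likelihood ratio is 0.903/0.028 = 32.250.
Posterior odds = 0.097695 × 32.250 = 3.1507, so P(H|E) = 3.1507/(1+3.1507) = 0.759. Then P(¬H|E) = 1 − 0.759 = 0.241.

P(¬H | E) ≈ 0.241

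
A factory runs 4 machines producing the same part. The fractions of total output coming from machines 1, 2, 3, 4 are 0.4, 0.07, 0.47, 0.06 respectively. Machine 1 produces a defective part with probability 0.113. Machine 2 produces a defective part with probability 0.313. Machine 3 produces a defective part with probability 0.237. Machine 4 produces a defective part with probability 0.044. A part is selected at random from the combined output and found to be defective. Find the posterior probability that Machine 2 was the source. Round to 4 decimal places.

Posterior probability ≈ 0.1210

Tabulate prior·likelihood by source: [1] prior 0.4, lik 0.113, product 0.04520; [2] prior 0.07, lik 0.313, product 0.02191; [3] prior 0.47, lik 0.237, product 0.1114; [4] prior 0.06, lik 0.044, product 0.002640.
Normalizing constant = 0.18114; the posterior for Machine 2 is its product over the sum, 0.02191/0.18114 = 0.1210.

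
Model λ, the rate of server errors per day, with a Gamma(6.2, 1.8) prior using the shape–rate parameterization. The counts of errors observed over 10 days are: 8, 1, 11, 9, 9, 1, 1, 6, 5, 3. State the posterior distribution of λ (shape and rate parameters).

The Poisson likelihood adds the total count to the shape and the number of exposure periods to the rate. Here ∑xᵢ = 54 and n = 10, so shape 6.2→60.2 and rate 1.8→11.8.

Posterior: Gamma(shape=60.2, rate=11.8)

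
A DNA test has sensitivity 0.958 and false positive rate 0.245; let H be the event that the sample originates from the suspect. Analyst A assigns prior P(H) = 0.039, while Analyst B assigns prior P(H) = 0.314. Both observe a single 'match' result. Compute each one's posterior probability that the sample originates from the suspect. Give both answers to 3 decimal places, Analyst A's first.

Analyst A: 0.137; Analyst B: 0.642

The likelihood ratio for a 'match' result is 0.958/0.245 = 3.9102.
Analyst A: prior odds 0.039/0.961 = 0.040583; posterior odds 0.15869; posterior probability 0.137.
Analyst B: prior odds 0.314/0.686 = 0.45773; posterior odds 1.7898; posterior probability 0.642.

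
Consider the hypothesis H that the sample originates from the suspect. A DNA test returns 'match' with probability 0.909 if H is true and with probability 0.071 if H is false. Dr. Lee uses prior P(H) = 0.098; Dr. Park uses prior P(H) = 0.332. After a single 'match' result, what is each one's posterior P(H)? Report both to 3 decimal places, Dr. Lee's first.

P('+'|H) = 0.909, P('+'|¬H) = 0.071.
Dr. Lee: numerator 0.909·0.098 = 0.089082; evidence = 0.089082+0.071·0.902 = 0.15312; posterior = 0.582.
Dr. Park: numerator 0.909·0.332 = 0.30179; evidence = 0.30179+0.071·0.668 = 0.34922; posterior = 0.864.

Dr. Lee: 0.582; Dr. Park: 0.864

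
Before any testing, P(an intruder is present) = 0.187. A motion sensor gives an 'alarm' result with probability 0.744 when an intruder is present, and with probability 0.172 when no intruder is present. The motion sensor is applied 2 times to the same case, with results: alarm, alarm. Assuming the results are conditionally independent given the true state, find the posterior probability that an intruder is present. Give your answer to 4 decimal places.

With H the event that an intruder is present, the joint likelihood of the observed sequence is P(data|H) = 0.744·0.744 = 0.55354 and P(data|¬H) = 0.172·0.172 = 0.029584.
Bayes: P(H|data) = 0.187·0.55354 / (0.187·0.55354 + 0.813·0.029584) = 0.10351/0.12756 = 0.8115.

Posterior P(H) ≈ 0.8115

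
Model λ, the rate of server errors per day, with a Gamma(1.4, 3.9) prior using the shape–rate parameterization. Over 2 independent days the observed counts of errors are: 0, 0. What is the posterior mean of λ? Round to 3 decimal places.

The Poisson likelihood adds the total count to the shape and the number of exposure periods to the rate. Here ∑xᵢ = 0 and n = 2, so shape 1.4→1.4 and rate 3.9→5.9.
E[λ | data] = 1.4/5.9 = 0.237.

Posterior mean ≈ 0.237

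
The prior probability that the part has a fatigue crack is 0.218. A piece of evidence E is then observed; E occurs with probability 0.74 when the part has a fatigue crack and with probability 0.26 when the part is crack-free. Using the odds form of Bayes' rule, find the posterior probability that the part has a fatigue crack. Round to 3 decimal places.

Posterior probability ≈ 0.442

Prior odds = 0.218/(1−0.218) = 0.27877. In log-odds, ln(0.27877) = -1.2774.
Add log likelihood ratio: ln(2.8462) = 1.0460.
Posterior log-odds = -0.23139, so posterior odds = exp(-0.23139) = 0.79343. Converting, P(H|E) = 0.79343/1.7934 = 0.442.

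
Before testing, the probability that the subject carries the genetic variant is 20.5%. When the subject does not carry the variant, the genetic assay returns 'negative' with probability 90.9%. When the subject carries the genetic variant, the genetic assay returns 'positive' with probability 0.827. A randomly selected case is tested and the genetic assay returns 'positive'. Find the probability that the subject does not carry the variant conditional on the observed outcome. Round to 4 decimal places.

P(¬H | E) ≈ 0.2991

Write H for 'the subject carries the genetic variant'. Prior odds H:¬H = 0.205/0.795 = 0.25786. For the 'positive' outcome, the likelihood ratio is 0.827/0.091 = 9.0879.
Posterior odds = 0.25786 × 9.0879 = 2.3434, so P(H|E) = 2.3434/(1+2.3434) = 0.7009. Then P(¬H|E) = 1 − 0.7009 = 0.2991.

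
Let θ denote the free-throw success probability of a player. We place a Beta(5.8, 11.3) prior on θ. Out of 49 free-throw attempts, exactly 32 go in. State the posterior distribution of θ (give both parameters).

The binomial likelihood is conjugate to the Beta prior: with 32 successes and 17 failures, the posterior is Beta(5.8+32, 11.3+17) = Beta(37.8, 28.3).

Posterior: Beta(37.8, 28.3)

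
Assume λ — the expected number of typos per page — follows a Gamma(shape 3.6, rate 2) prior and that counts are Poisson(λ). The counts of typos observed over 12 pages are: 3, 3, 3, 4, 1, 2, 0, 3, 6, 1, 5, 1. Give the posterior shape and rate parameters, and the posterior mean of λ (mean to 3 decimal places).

Total count ∑xᵢ = 32 over n = 12 pages.
Gamma is conjugate to the Poisson likelihood: posterior is Gamma(shape = 3.6+32 = 35.6, rate = 2+12 = 14).
Posterior mean = shape/rate = 35.6/14 = 2.543.

Posterior: Gamma(shape=35.6, rate=14); mean ≈ 2.543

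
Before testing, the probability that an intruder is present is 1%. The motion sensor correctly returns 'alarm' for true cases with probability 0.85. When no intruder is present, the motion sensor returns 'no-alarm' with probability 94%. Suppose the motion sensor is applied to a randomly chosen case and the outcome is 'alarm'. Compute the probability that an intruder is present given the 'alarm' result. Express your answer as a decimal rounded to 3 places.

Let H be the event that an intruder is present. P(H) = 0.01, so P(¬H) = 0.99. With E the 'alarm' result, P(E|H) = 0.85 and P(E|¬H) = 0.06.
P(E) = 0.85·0.01 + 0.06·0.99 = 0.0085000 + 0.059400 = 0.067900.
By Bayes' theorem, P(H|E) = 0.0085000 / 0.067900 = 0.125.

P(H | E) ≈ 0.125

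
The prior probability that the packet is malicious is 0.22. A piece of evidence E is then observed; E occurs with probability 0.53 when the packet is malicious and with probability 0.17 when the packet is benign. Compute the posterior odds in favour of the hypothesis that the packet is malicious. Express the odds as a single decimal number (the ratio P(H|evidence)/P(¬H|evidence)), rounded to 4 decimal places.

Prior odds = 0.22/(1−0.22) = 0.28205. In log-odds, ln(0.28205) = -1.2657.
Add log likelihood ratio: ln(3.1176) = 1.1371.
Posterior log-odds = -0.12859, so posterior odds = exp(-0.12859) = 0.87934.

Posterior odds ≈ 0.8793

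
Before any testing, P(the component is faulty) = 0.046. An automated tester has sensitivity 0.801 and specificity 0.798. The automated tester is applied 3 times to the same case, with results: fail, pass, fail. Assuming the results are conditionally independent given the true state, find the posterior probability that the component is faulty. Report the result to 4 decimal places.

With H the event that the component is faulty, the joint likelihood of the observed sequence is P(data|H) = 0.801·0.199·0.801 = 0.12768 and P(data|¬H) = 0.202·0.798·0.202 = 0.032562.
Bayes: P(H|data) = 0.046·0.12768 / (0.046·0.12768 + 0.954·0.032562) = 0.0058732/0.036937 = 0.1590.

Posterior P(H) ≈ 0.1590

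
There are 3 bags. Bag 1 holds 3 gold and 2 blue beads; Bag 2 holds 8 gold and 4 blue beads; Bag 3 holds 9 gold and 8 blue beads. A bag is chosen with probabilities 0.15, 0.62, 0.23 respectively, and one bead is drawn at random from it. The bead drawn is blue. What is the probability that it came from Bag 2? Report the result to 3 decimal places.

Posterior probability ≈ 0.551

Tabulate prior·likelihood by source: [1] prior 0.15, lik 0.4, product 0.06000; [2] prior 0.62, lik 0.3333, product 0.2067; [3] prior 0.23, lik 0.4706, product 0.1082.
Normalizing constant = 0.37490; the posterior for Bag 2 is its product over the sum, 0.2067/0.37490 = 0.551.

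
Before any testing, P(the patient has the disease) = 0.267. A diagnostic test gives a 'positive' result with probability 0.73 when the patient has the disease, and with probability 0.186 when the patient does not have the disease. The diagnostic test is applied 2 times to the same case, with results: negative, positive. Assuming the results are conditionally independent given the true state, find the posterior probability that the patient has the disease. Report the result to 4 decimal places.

Let H be the event that the patient has the disease; start with P(H) = 0.267. P('positive'|H) = 0.73, P('positive'|¬H) = 0.186.
Update on result 1 ('negative'): P(H) ← 0.27·0.2670 / (0.27·0.2670 + 0.814·0.7330) = 0.072090/0.66875 = 0.1078.
Update on result 2 ('positive'): P(H) ← 0.73·0.1078 / (0.73·0.1078 + 0.186·0.8922) = 0.078692/0.24464 = 0.3217.

Posterior P(H) ≈ 0.3217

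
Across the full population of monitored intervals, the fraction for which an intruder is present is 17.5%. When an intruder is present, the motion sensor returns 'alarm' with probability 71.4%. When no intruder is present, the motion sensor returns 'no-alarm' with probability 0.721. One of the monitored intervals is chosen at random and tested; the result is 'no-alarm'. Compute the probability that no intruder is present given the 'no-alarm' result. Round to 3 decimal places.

Let H be the event that an intruder is present. P(H) = 0.175, so P(¬H) = 0.825. With E the 'no-alarm' result, P(E|H) = 0.286 and P(E|¬H) = 0.721.
P(E) = 0.286·0.175 + 0.721·0.825 = 0.050050 + 0.59482 = 0.64487.
By Bayes' theorem, P(H|E) = 0.050050 / 0.64487 = 0.078. Hence P(¬H|E) = 1 − 0.078 = 0.922.

P(¬H | E) ≈ 0.922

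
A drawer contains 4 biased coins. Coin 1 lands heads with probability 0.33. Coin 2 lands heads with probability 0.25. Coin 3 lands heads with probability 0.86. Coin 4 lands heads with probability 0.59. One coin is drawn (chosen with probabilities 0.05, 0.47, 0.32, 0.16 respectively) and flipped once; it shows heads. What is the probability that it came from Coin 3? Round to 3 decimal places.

Posterior probability ≈ 0.546

Tabulate prior·likelihood by source: [1] prior 0.05, lik 0.33, product 0.01650; [2] prior 0.47, lik 0.25, product 0.1175; [3] prior 0.32, lik 0.86, product 0.2752; [4] prior 0.16, lik 0.59, product 0.09440.
Normalizing constant = 0.50360; the posterior for Coin 3 is its product over the sum, 0.2752/0.50360 = 0.546.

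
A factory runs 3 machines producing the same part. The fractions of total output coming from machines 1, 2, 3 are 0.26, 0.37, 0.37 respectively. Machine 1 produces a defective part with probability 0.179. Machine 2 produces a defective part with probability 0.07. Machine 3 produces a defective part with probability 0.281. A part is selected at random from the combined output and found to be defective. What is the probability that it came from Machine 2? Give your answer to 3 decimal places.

Posterior probability ≈ 0.147

Tabulate prior·likelihood by source: [1] prior 0.26, lik 0.179, product 0.04654; [2] prior 0.37, lik 0.07, product 0.02590; [3] prior 0.37, lik 0.281, product 0.1040.
Normalizing constant = 0.17641; the posterior for Machine 2 is its product over the sum, 0.02590/0.17641 = 0.147.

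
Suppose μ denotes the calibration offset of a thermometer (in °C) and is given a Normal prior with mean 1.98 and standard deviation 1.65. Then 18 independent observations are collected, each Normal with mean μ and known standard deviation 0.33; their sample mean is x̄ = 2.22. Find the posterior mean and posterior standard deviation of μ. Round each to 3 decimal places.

Prior precision 1/τ₀² = 1/1.65² = 0.367309; data precision n/σ² = 18/0.33² = 165.289.
Posterior precision = 0.367309 + 165.289 = 165.657, giving posterior SD = 1/√165.657 = 0.078.
Posterior mean = (0.367309·1.98 + 165.289·2.22) / 165.657 = 2.219.

Posterior mean ≈ 2.219; posterior SD ≈ 0.078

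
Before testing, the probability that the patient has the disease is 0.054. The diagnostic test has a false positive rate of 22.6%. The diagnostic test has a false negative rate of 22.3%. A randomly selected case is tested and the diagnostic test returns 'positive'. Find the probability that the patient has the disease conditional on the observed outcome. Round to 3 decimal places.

P(H | E) ≈ 0.164

Let H be the event that the patient has the disease. P(H) = 0.054, so P(¬H) = 0.946. With E the 'positive' result, P(E|H) = 0.777 and P(E|¬H) = 0.226.
P(E) = 0.777·0.054 + 0.226·0.946 = 0.041958 + 0.21380 = 0.25575.
By Bayes' theorem, P(H|E) = 0.041958 / 0.25575 = 0.164.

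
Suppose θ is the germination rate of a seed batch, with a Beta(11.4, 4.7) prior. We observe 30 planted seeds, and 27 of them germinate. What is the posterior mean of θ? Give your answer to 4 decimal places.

The binomial likelihood is conjugate to the Beta prior: with 27 successes and 3 failures, the posterior is Beta(11.4+27, 4.7+3) = Beta(38.4, 7.7).
Posterior mean = α/(α+β) = 38.4/46.1 = 0.8330.

Posterior mean ≈ 0.8330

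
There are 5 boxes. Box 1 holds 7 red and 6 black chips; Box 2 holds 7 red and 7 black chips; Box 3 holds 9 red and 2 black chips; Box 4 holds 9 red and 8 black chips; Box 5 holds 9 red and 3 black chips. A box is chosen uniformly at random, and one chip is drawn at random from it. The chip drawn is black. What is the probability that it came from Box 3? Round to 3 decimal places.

Posterior probability ≈ 0.098

Tabulate prior·likelihood by source: [1] prior 0.2, lik 0.4615, product 0.09231; [2] prior 0.2, lik 0.5, product 0.1000; [3] prior 0.2, lik 0.1818, product 0.03636; [4] prior 0.2, lik 0.4706, product 0.09412; [5] prior 0.2, lik 0.25, product 0.05000.
Normalizing constant = 0.37279; the posterior for Box 3 is its product over the sum, 0.03636/0.37279 = 0.098.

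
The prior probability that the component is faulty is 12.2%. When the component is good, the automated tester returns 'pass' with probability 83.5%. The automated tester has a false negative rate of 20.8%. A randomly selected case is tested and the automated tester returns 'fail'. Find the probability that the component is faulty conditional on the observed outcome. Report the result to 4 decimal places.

Let H be the event that the component is faulty. P(H) = 0.122, so P(¬H) = 0.878. With E the 'fail' result, P(E|H) = 0.792 and P(E|¬H) = 0.165.
P(E) = 0.792·0.122 + 0.165·0.878 = 0.096624 + 0.14487 = 0.24149.
By Bayes' theorem, P(H|E) = 0.096624 / 0.24149 = 0.4001.

P(H | E) ≈ 0.4001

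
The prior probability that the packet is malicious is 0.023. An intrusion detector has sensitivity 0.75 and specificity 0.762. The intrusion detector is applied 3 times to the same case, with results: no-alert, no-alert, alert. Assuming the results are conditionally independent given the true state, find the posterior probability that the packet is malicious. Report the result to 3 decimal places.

Let H be the event that the packet is malicious; start with P(H) = 0.023. P('alert'|H) = 0.75, P('alert'|¬H) = 0.238.
Update on result 1 ('no-alert'): P(H) ← 0.25·0.0230 / (0.25·0.0230 + 0.762·0.9770) = 0.0057500/0.75022 = 0.0077.
Update on result 2 ('no-alert'): P(H) ← 0.25·0.0077 / (0.25·0.0077 + 0.762·0.9923) = 0.0019161/0.75808 = 0.0025.
Update on result 3 ('alert'): P(H) ← 0.75·0.0025 / (0.75·0.0025 + 0.238·0.9975) = 0.0018957/0.23929 = 0.0079.

Posterior P(H) ≈ 0.008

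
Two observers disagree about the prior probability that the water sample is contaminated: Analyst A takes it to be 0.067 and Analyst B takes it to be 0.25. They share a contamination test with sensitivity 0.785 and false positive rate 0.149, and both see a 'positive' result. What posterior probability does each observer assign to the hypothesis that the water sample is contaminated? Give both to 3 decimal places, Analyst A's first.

P('+'|H) = 0.785, P('+'|¬H) = 0.149.
Analyst A: numerator 0.785·0.067 = 0.052595; evidence = 0.052595+0.149·0.933 = 0.19161; posterior = 0.274.
Analyst B: numerator 0.785·0.25 = 0.19625; evidence = 0.19625+0.149·0.75 = 0.30800; posterior = 0.637.

Analyst A: 0.274; Analyst B: 0.637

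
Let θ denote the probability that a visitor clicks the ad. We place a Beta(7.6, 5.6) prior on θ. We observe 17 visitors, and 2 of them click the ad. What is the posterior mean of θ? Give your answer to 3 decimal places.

Posterior mean ≈ 0.318

Observing 2 successes and 15 failures updates Beta(7.6, 5.6) by adding the success and failure counts to the two shape parameters: α = 7.6+2 = 9.6, β = 5.6+15 = 20.6.
E[θ | data] = 9.6/(9.6+20.6) = 0.318.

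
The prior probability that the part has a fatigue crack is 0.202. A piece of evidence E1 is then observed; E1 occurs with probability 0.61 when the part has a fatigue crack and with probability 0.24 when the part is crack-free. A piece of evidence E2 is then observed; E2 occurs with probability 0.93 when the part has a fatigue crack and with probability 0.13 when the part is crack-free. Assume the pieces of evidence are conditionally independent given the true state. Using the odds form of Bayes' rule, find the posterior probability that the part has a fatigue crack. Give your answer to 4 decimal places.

Prior odds = 0.202/(1−0.202) = 0.25313.
Likelihood ratio for E1 = 0.61/0.24 = 2.5417.
Likelihood ratio for E2 = 0.93/0.13 = 7.1538.
Posterior odds = prior odds × LR₁ × LR₂ = 4.6026.
Posterior probability = odds/(1+odds) = 4.6026/5.6026 = 0.8215.

Posterior probability ≈ 0.8215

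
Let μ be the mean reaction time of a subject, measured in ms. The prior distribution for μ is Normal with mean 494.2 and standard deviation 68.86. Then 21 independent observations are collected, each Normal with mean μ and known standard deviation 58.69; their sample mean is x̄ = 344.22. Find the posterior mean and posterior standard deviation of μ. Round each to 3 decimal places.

Prior precision 1/τ₀² = 1/68.86² = 0.00021089; data precision n/σ² = 21/58.69² = 0.00609665.
Posterior precision = 0.00021089 + 0.00609665 = 0.00630754, giving posterior SD = 1/√0.00630754 = 12.591.
Posterior mean = (0.00021089·494.2 + 0.00609665·344.22) / 0.00630754 = 349.235.

Posterior mean ≈ 349.235; posterior SD ≈ 12.591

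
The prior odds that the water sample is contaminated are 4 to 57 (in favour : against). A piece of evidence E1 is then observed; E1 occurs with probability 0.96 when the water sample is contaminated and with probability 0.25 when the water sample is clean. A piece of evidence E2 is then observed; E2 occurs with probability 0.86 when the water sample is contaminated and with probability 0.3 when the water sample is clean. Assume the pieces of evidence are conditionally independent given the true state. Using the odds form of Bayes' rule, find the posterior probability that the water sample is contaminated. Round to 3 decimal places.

Prior odds = 4/57 = 0.070175. In log-odds, ln(0.070175) = -2.6568.
Add log likelihood ratios: ln(3.8400) + ln(2.8667) = 2.3986.
Posterior log-odds = -0.25813, so posterior odds = exp(-0.25813) = 0.77249. Converting, P(H|E) = 0.77249/1.7725 = 0.436.

Posterior probability ≈ 0.436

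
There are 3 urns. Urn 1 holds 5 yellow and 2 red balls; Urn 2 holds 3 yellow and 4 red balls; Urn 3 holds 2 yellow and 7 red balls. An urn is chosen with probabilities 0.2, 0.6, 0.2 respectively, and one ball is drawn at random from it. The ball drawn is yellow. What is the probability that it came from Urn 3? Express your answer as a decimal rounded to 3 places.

Posterior probability ≈ 0.100

P(yellow|Urn 1) = 0.7143; P(yellow|Urn 2) = 0.4286; P(yellow|Urn 3) = 0.2222.
Prior × likelihood for each source: 0.2·0.7143=0.1429, 0.6·0.4286=0.2571, 0.2·0.2222=0.04444. Summing gives P(yellow) = 0.44444.
P(Urn 3 | yellow) = 0.04444 / 0.44444 = 0.100.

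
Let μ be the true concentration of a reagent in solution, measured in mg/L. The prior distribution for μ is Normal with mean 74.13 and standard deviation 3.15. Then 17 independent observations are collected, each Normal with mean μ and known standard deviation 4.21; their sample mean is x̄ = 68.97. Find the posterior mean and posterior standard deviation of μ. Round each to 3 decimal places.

Posterior mean ≈ 69.461; posterior SD ≈ 0.971

Prior precision 1/τ₀² = 1/3.15² = 0.100781; data precision n/σ² = 17/4.21² = 0.959146.
Posterior precision = 0.100781 + 0.959146 = 1.05993, giving posterior SD = 1/√1.05993 = 0.971.
Posterior mean = (0.100781·74.13 + 0.959146·68.97) / 1.05993 = 69.461.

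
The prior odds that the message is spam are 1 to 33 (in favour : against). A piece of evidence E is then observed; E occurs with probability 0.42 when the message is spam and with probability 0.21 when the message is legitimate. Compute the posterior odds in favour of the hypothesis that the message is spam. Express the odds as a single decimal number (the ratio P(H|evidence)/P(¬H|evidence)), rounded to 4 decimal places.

Prior odds = 1/33 = 0.030303.
Likelihood ratio for E = 0.42/0.21 = 2.0000.
Posterior odds = prior odds × LR = 0.060606.

Posterior odds ≈ 0.0606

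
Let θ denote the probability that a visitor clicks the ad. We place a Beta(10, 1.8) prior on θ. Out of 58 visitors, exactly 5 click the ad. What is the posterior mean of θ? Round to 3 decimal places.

Posterior mean ≈ 0.215

Observing 5 successes and 53 failures updates Beta(10, 1.8) by adding the success and failure counts to the two shape parameters: α = 10+5 = 15, β = 1.8+53 = 54.8.
E[θ | data] = 15/(15+54.8) = 0.215.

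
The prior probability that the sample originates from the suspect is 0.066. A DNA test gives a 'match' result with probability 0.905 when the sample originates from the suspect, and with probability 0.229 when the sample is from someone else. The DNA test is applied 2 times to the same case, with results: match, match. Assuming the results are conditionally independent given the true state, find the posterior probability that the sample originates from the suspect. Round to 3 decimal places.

Posterior P(H) ≈ 0.525

Let H be the event that the sample originates from the suspect; start with P(H) = 0.066. P('match'|H) = 0.905, P('match'|¬H) = 0.229.
Update on result 1 ('match'): P(H) ← 0.905·0.0660 / (0.905·0.0660 + 0.229·0.9340) = 0.059730/0.27362 = 0.2183.
Update on result 2 ('match'): P(H) ← 0.905·0.2183 / (0.905·0.2183 + 0.229·0.7817) = 0.19756/0.37657 = 0.5246.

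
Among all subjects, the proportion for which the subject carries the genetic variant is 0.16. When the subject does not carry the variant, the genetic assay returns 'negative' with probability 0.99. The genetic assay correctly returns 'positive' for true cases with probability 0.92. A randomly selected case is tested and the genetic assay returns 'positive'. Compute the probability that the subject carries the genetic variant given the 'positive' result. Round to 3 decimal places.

Write H for 'the subject carries the genetic variant'. Prior odds H:¬H = 0.16/0.84 = 0.19048. For the 'positive' outcome, the likelihood ratio is 0.92/0.01 = 92.000.
Posterior odds = 0.19048 × 92.000 = 17.524, so P(H|E) = 17.524/(1+17.524) = 0.946.

P(H | E) ≈ 0.946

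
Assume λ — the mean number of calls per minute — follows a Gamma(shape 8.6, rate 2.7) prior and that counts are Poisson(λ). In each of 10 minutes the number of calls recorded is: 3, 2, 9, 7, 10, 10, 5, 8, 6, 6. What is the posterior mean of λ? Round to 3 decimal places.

Posterior mean ≈ 5.874

The Poisson likelihood adds the total count to the shape and the number of exposure periods to the rate. Here ∑xᵢ = 66 and n = 10, so shape 8.6→74.6 and rate 2.7→12.7.
E[λ | data] = 74.6/12.7 = 5.874.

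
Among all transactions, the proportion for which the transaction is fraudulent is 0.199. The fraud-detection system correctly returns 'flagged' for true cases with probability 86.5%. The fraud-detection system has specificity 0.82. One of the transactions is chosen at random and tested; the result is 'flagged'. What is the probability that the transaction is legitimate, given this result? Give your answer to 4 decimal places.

P(¬H | E) ≈ 0.4558

Write H for 'the transaction is fraudulent'. Prior odds H:¬H = 0.199/0.801 = 0.24844. For the 'flagged' outcome, the likelihood ratio is 0.865/0.18 = 4.8056.
Posterior odds = 0.24844 × 4.8056 = 1.1939, so P(H|E) = 1.1939/(1+1.1939) = 0.5442. Then P(¬H|E) = 1 − 0.5442 = 0.4558.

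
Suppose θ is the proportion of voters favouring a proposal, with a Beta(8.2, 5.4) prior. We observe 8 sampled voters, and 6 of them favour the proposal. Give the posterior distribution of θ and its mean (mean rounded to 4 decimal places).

Posterior: Beta(14.2, 7.4); mean ≈ 0.6574

The binomial likelihood is conjugate to the Beta prior: with 6 successes and 2 failures, the posterior is Beta(8.2+6, 5.4+2) = Beta(14.2, 7.4).
E[θ | data] = 14.2/(14.2+7.4) = 0.6574.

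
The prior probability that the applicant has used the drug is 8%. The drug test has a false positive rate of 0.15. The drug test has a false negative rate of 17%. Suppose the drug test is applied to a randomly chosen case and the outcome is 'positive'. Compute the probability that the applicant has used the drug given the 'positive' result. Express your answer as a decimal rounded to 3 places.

Let H be the event that the applicant has used the drug. P(H) = 0.08, so P(¬H) = 0.92. With E the 'positive' result, P(E|H) = 0.83 and P(E|¬H) = 0.15.
P(E) = 0.83·0.08 + 0.15·0.92 = 0.066400 + 0.13800 = 0.20440.
By Bayes' theorem, P(H|E) = 0.066400 / 0.20440 = 0.325.

P(H | E) ≈ 0.325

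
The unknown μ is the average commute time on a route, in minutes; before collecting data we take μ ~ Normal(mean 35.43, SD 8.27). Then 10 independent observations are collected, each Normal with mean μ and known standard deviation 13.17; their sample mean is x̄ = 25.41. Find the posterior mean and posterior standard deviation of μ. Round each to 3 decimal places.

With known σ, the Normal prior is conjugate. Weight on the data is w = (n/σ²)/(n/σ² + 1/τ₀²) = 0.0576539/(0.0576539+0.0146214) = 0.79770.
Posterior mean = w·x̄ + (1−w)·μ₀ = 0.79770·25.41 + 0.20230·35.43 = 27.437. Posterior variance = 1/(0.0576539+0.0146214) = 13.8360, so SD = 3.720.

Posterior mean ≈ 27.437; posterior SD ≈ 3.720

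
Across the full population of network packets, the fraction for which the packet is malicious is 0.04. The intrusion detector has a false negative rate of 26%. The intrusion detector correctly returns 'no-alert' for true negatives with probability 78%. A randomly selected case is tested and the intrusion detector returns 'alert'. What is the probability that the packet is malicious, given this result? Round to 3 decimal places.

Let H be the event that the packet is malicious. P(H) = 0.04, so P(¬H) = 0.96. With E the 'alert' result, P(E|H) = 0.74 and P(E|¬H) = 0.22.
P(E) = 0.74·0.04 + 0.22·0.96 = 0.029600 + 0.21120 = 0.24080.
By Bayes' theorem, P(H|E) = 0.029600 / 0.24080 = 0.123.

P(H | E) ≈ 0.123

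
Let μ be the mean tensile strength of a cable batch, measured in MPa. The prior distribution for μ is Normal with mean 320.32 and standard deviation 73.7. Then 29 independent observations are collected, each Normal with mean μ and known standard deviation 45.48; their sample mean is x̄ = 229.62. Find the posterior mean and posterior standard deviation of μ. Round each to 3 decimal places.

With known σ, the Normal prior is conjugate. Weight on the data is w = (n/σ²)/(n/σ² + 1/τ₀²) = 0.0140203/(0.0140203+0.00018410) = 0.98704.
Posterior mean = w·x̄ + (1−w)·μ₀ = 0.98704·229.62 + 0.012961·320.32 = 230.796. Posterior variance = 1/(0.0140203+0.00018410) = 70.4007, so SD = 8.391.

Posterior mean ≈ 230.796; posterior SD ≈ 8.391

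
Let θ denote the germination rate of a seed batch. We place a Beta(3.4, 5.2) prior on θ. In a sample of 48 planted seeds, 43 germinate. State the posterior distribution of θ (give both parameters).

Posterior: Beta(46.4, 10.2)

Observing 43 successes and 5 failures updates Beta(3.4, 5.2) by adding the success and failure counts to the two shape parameters: α = 3.4+43 = 46.4, β = 5.2+5 = 10.2.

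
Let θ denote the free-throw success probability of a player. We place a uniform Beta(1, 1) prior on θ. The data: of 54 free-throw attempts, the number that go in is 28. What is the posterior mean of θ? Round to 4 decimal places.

The binomial likelihood is conjugate to the Beta prior: with 28 successes and 26 failures, the posterior is Beta(1+28, 1+26) = Beta(29, 27).
Posterior mean = α/(α+β) = 29/56 = 0.5179.

Posterior mean ≈ 0.5179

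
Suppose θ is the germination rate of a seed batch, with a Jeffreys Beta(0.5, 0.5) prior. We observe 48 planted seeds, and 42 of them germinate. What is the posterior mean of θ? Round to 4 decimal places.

Posterior mean ≈ 0.8673

Observing 42 successes and 6 failures updates Beta(0.5, 0.5) by adding the success and failure counts to the two shape parameters: α = 0.5+42 = 42.5, β = 0.5+6 = 6.5.
E[θ | data] = 42.5/(42.5+6.5) = 0.8673.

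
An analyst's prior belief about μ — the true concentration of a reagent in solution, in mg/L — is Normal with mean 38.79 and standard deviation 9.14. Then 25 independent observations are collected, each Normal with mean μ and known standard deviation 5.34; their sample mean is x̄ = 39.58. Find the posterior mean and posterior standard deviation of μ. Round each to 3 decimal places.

With known σ, the Normal prior is conjugate. Weight on the data is w = (n/σ²)/(n/σ² + 1/τ₀²) = 0.876713/(0.876713+0.0119704) = 0.98653.
Posterior mean = w·x̄ + (1−w)·μ₀ = 0.98653·39.58 + 0.013470·38.79 = 39.569. Posterior variance = 1/(0.876713+0.0119704) = 1.12526, so SD = 1.061.

Posterior mean ≈ 39.569; posterior SD ≈ 1.061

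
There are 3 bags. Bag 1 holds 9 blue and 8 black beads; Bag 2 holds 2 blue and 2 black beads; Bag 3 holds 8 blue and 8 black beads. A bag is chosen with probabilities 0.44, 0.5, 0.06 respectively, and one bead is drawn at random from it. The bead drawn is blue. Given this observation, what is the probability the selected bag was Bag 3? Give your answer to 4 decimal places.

Posterior probability ≈ 0.0585

P(blue|Bag 1) = 0.5294; P(blue|Bag 2) = 0.5; P(blue|Bag 3) = 0.5.
Prior × likelihood for each source: 0.44·0.5294=0.2329, 0.5·0.5=0.2500, 0.06·0.5=0.03000. Summing gives P(blue) = 0.51294.
P(Bag 3 | blue) = 0.03000 / 0.51294 = 0.0585.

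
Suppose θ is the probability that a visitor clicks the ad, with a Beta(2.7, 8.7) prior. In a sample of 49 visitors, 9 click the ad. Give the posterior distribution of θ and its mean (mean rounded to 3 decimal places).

Posterior: Beta(11.7, 48.7); mean ≈ 0.194

Observing 9 successes and 40 failures updates Beta(2.7, 8.7) by adding the success and failure counts to the two shape parameters: α = 2.7+9 = 11.7, β = 8.7+40 = 48.7.
E[θ | data] = 11.7/(11.7+48.7) = 0.194.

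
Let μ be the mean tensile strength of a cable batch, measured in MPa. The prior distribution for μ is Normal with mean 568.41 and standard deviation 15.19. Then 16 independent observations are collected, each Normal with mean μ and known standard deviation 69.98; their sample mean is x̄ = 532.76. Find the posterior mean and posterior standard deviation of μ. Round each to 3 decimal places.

Posterior mean ≈ 553.087; posterior SD ≈ 11.470

With known σ, the Normal prior is conjugate. Weight on the data is w = (n/σ²)/(n/σ² + 1/τ₀²) = 0.00326717/(0.00326717+0.00433396) = 0.42983.
Posterior mean = w·x̄ + (1−w)·μ₀ = 0.42983·532.76 + 0.57017·568.41 = 553.087. Posterior variance = 1/(0.00326717+0.00433396) = 131.559, so SD = 11.470.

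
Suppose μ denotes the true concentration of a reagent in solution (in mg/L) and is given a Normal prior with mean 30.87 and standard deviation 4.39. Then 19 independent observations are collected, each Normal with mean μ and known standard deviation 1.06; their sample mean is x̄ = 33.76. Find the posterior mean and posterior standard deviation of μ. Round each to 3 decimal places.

Posterior mean ≈ 33.751; posterior SD ≈ 0.243

Prior precision 1/τ₀² = 1/4.39² = 0.0518885; data precision n/σ² = 19/1.06² = 16.9099.
Posterior precision = 0.0518885 + 16.9099 = 16.9618, giving posterior SD = 1/√16.9618 = 0.243.
Posterior mean = (0.0518885·30.87 + 16.9099·33.76) / 16.9618 = 33.751.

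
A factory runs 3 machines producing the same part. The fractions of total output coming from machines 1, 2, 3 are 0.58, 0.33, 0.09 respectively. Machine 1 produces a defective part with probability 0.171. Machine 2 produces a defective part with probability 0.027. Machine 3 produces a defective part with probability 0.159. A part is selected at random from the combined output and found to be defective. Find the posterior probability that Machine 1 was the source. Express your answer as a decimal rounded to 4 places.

Posterior probability ≈ 0.8103

P(defective|M1) = 0.171; P(defective|M2) = 0.027; P(defective|M3) = 0.159.
Prior × likelihood for each source: 0.58·0.171=0.09918, 0.33·0.027=0.008910, 0.09·0.159=0.01431. Summing gives P(defective) = 0.12240.
P(Machine 1 | defective) = 0.09918 / 0.12240 = 0.8103.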